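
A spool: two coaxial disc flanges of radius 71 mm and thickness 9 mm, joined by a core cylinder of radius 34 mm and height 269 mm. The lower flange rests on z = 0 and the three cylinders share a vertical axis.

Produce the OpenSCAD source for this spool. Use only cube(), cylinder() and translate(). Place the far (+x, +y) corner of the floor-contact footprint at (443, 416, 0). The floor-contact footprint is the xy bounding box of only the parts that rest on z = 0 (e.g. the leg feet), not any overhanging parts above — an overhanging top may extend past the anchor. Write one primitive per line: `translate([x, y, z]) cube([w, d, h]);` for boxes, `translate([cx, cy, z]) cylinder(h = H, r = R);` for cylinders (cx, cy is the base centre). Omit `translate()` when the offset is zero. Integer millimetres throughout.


translate([372, 345, 0]) cylinder(h = 9, r = 71);
translate([372, 345, 9]) cylinder(h = 269, r = 34);
translate([372, 345, 278]) cylinder(h = 9, r = 71);


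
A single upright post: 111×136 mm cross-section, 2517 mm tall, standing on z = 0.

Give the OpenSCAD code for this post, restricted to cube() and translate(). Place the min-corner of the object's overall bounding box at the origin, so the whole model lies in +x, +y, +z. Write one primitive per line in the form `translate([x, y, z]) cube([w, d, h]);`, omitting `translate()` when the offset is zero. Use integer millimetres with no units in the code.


cube([111, 136, 2517]);


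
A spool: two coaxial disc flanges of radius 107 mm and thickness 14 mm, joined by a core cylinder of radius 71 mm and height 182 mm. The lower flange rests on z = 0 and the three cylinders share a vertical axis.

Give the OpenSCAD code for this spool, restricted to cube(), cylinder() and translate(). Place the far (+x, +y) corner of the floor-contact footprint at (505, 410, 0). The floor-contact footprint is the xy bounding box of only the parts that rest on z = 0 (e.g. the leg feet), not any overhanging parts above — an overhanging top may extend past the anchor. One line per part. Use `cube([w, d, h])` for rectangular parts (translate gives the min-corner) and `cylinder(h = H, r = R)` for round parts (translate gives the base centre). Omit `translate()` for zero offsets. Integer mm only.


translate([398, 303, 0]) cylinder(h = 14, r = 107);
translate([398, 303, 14]) cylinder(h = 182, r = 71);
translate([398, 303, 196]) cylinder(h = 14, r = 107);


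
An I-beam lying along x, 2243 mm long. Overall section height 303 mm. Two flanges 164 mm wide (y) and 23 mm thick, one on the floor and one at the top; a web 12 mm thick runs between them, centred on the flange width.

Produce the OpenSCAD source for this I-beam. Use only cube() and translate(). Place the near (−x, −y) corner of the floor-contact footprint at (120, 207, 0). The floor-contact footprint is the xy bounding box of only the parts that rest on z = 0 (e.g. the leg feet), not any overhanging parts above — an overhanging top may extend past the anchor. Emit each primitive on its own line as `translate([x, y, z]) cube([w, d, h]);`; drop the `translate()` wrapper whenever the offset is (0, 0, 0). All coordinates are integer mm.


translate([120, 207, 0]) cube([2243, 164, 23]);
translate([120, 283, 23]) cube([2243, 12, 257]);
translate([120, 207, 280]) cube([2243, 164, 23]);


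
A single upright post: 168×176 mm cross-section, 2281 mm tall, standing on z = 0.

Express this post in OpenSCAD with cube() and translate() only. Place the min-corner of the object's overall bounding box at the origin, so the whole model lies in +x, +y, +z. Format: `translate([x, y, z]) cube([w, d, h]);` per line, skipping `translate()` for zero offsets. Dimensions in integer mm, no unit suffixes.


cube([168, 176, 2281]);


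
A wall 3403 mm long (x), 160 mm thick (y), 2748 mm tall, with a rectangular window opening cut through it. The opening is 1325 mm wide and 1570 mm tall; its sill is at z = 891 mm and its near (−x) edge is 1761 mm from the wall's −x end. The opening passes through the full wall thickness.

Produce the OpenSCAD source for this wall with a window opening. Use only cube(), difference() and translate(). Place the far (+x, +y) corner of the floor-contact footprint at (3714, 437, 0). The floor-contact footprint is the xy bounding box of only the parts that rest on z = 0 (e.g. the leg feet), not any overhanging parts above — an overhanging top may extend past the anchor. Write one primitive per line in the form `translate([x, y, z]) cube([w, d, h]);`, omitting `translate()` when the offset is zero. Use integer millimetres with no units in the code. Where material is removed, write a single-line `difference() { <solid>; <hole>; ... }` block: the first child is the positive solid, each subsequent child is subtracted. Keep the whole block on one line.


difference() { translate([311, 277, 0]) cube([3403, 160, 2748]); translate([2072, 277, 891]) cube([1325, 160, 1570]); }


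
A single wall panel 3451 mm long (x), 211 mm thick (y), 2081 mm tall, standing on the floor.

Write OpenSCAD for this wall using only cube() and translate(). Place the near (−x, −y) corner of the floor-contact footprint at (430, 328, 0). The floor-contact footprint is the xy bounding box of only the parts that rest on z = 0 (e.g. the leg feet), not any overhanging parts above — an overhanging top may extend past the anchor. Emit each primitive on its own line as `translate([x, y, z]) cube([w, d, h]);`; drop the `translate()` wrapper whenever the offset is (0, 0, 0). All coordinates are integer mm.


translate([430, 328, 0]) cube([3451, 211, 2081]);


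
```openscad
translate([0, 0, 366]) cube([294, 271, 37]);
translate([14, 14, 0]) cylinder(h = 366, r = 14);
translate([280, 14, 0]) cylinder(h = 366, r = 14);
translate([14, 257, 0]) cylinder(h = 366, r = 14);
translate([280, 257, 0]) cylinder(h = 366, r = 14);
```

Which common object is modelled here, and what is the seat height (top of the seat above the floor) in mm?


A stool. The seat height is 403 mm.

A 294×271×37 slab at z = 366 on four corner cylinders — a stool. The seat top is 366 + 37 = 403 mm.


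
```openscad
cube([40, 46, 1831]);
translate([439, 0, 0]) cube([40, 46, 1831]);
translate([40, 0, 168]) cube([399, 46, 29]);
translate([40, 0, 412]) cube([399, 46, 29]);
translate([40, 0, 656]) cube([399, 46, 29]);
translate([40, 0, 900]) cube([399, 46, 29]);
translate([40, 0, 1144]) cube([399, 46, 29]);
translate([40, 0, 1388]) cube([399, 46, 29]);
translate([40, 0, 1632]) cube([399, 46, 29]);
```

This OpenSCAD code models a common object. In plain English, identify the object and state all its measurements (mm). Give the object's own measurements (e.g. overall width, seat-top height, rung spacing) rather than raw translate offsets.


A straight ladder. Two 40×46 mm vertical rails, 1831 mm tall, stand 479 mm apart (outside-to-outside) with their front faces coplanar on the −y side. 7 rungs, each 46 mm deep and 29 mm tall, span between the inner faces of the rails, front faces flush with the rails. The lowest rung's underside is at z = 168 mm and rungs are spaced 244 mm apart (underside to underside).


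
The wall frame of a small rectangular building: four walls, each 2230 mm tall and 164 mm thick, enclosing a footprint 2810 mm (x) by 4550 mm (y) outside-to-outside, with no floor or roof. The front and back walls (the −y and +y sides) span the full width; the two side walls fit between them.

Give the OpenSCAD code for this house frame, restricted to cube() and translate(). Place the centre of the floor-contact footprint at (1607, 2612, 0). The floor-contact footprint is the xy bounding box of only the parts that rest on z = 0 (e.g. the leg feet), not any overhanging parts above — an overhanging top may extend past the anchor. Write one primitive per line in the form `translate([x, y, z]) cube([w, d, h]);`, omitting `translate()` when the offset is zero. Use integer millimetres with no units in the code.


translate([202, 337, 0]) cube([2810, 164, 2230]);
translate([202, 4723, 0]) cube([2810, 164, 2230]);
translate([202, 501, 0]) cube([164, 4222, 2230]);
translate([2848, 501, 0]) cube([164, 4222, 2230]);


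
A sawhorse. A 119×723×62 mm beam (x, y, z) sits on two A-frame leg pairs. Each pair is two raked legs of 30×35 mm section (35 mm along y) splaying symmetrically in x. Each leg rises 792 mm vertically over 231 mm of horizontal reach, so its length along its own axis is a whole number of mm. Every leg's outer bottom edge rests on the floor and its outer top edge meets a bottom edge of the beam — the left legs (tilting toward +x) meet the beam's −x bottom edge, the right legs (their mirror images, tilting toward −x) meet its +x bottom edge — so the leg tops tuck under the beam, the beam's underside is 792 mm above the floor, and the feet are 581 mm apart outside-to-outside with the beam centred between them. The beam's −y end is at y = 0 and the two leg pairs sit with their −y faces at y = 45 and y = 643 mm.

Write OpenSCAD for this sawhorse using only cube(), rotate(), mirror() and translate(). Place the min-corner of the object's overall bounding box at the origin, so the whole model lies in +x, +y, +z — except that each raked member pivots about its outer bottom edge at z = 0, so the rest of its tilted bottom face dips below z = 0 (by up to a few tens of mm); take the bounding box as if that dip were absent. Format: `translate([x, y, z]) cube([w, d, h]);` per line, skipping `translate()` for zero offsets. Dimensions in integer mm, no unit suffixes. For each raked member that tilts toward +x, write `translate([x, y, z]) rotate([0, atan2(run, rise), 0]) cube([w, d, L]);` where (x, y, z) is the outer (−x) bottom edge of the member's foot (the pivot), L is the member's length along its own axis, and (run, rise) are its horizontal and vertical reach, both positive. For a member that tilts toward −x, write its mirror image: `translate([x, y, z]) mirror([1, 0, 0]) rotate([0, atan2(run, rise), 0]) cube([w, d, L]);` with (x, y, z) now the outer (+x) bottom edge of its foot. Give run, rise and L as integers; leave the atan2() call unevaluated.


// leg length = √(231² + 792²) = 825
// right-leg outer foot x = 2·231 + 119 = 581
// beam min-corner = (231, 0, 792)
translate([231, 0, 792]) cube([119, 723, 62]);
translate([0, 45, 0]) rotate([0, atan2(231, 792), 0]) cube([30, 35, 825]);
translate([581, 45, 0]) mirror([1, 0, 0]) rotate([0, atan2(231, 792), 0]) cube([30, 35, 825]);
translate([0, 643, 0]) rotate([0, atan2(231, 792), 0]) cube([30, 35, 825]);
translate([581, 643, 0]) mirror([1, 0, 0]) rotate([0, atan2(231, 792), 0]) cube([30, 35, 825]);


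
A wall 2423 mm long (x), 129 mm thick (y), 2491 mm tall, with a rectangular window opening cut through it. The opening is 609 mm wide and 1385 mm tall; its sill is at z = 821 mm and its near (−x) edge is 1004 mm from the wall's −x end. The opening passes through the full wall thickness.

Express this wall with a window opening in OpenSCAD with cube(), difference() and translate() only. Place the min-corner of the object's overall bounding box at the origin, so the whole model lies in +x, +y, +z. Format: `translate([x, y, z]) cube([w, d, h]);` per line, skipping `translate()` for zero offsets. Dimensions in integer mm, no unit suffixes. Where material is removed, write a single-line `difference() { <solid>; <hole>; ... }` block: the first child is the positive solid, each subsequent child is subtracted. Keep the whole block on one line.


difference() { cube([2423, 129, 2491]); translate([1004, 0, 821]) cube([609, 129, 1385]); }


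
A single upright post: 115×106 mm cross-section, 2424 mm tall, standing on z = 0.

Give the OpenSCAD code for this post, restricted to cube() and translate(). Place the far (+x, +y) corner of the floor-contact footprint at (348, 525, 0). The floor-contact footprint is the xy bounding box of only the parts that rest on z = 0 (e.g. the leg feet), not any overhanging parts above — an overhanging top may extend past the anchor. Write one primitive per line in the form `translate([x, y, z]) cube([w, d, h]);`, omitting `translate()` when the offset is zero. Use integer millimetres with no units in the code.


translate([233, 419, 0]) cube([115, 106, 2424]);


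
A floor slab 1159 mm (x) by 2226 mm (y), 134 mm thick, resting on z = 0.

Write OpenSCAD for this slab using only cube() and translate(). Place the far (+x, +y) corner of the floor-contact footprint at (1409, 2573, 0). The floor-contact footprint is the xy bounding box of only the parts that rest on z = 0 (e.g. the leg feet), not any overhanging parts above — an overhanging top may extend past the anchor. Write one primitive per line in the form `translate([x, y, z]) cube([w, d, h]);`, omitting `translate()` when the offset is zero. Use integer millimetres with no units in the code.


translate([250, 347, 0]) cube([1159, 2226, 134]);


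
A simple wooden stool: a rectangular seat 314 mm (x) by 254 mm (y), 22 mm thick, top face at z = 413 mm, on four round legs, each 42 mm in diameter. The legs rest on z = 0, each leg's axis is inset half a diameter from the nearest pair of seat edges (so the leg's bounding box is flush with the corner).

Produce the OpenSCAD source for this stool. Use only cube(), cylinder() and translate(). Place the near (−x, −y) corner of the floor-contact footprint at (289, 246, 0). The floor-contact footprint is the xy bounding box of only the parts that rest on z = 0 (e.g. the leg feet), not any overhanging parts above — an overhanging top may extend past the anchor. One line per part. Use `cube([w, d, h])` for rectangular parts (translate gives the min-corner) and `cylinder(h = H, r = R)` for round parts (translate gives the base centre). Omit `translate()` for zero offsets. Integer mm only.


translate([289, 246, 391]) cube([314, 254, 22]);
translate([310, 267, 0]) cylinder(h = 391, r = 21);
translate([582, 267, 0]) cylinder(h = 391, r = 21);
translate([310, 479, 0]) cylinder(h = 391, r = 21);
translate([582, 479, 0]) cylinder(h = 391, r = 21);


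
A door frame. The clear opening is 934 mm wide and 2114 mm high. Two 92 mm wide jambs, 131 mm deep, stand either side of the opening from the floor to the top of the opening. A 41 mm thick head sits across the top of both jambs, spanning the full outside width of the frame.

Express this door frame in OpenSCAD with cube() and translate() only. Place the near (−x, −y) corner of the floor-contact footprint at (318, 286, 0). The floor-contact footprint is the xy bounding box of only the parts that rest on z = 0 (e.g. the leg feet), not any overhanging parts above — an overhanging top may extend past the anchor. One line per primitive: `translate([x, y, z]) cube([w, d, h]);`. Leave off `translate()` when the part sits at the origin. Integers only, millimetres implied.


translate([318, 286, 0]) cube([92, 131, 2114]);
translate([1344, 286, 0]) cube([92, 131, 2114]);
translate([318, 286, 2114]) cube([1118, 131, 41]);


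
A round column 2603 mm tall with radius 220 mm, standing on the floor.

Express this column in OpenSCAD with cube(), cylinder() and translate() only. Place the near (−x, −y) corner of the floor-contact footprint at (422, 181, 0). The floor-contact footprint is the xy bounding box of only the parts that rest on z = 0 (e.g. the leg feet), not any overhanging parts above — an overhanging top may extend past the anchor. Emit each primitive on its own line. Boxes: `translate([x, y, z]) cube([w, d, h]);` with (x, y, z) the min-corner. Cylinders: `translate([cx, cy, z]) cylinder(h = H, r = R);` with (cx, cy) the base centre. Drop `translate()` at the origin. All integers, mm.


translate([642, 401, 0]) cylinder(h = 2603, r = 220);


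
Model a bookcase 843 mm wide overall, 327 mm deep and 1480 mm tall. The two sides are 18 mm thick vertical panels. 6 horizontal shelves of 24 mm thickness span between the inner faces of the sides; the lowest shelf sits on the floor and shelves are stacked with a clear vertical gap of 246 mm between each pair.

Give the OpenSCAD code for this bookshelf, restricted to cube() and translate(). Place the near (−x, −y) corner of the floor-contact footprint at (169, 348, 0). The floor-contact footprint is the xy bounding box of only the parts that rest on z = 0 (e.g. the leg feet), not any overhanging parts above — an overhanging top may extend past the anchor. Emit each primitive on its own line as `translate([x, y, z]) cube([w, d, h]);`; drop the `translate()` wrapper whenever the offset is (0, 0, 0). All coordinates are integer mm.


translate([169, 348, 0]) cube([18, 327, 1480]);
translate([994, 348, 0]) cube([18, 327, 1480]);
translate([187, 348, 0]) cube([807, 327, 24]);
translate([187, 348, 270]) cube([807, 327, 24]);
translate([187, 348, 540]) cube([807, 327, 24]);
translate([187, 348, 810]) cube([807, 327, 24]);
translate([187, 348, 1080]) cube([807, 327, 24]);
translate([187, 348, 1350]) cube([807, 327, 24]);


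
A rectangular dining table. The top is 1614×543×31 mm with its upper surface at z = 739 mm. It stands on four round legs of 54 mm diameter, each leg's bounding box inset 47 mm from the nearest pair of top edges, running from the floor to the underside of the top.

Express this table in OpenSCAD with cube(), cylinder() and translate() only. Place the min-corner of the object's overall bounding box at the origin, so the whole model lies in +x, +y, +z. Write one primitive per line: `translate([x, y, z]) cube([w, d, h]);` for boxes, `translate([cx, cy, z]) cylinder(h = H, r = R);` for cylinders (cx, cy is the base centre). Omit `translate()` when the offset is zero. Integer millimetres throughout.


// leg_h = 739 - 31 = 708
translate([0, 0, 708]) cube([1614, 543, 31]);
translate([74, 74, 0]) cylinder(h = 708, r = 27);
translate([1540, 74, 0]) cylinder(h = 708, r = 27);
translate([74, 469, 0]) cylinder(h = 708, r = 27);
translate([1540, 469, 0]) cylinder(h = 708, r = 27);


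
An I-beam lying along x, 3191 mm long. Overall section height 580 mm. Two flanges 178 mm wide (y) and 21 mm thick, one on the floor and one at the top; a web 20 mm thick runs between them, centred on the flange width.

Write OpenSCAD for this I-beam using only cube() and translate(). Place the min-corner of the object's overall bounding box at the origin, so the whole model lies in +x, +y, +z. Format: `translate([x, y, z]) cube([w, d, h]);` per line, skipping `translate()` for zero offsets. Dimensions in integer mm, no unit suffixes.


cube([3191, 178, 21]);
translate([0, 79, 21]) cube([3191, 20, 538]);
translate([0, 0, 559]) cube([3191, 178, 21]);


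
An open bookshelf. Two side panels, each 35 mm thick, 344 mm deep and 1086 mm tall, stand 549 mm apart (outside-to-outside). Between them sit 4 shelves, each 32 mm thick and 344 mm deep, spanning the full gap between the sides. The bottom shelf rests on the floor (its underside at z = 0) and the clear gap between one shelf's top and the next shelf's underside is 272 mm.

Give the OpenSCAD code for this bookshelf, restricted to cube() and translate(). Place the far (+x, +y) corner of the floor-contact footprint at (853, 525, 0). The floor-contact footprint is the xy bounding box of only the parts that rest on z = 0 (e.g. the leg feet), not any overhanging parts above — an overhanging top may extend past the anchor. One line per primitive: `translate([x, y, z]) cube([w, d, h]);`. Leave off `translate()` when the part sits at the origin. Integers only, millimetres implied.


translate([304, 181, 0]) cube([35, 344, 1086]);
translate([818, 181, 0]) cube([35, 344, 1086]);
translate([339, 181, 0]) cube([479, 344, 32]);
translate([339, 181, 304]) cube([479, 344, 32]);
translate([339, 181, 608]) cube([479, 344, 32]);
translate([339, 181, 912]) cube([479, 344, 32]);


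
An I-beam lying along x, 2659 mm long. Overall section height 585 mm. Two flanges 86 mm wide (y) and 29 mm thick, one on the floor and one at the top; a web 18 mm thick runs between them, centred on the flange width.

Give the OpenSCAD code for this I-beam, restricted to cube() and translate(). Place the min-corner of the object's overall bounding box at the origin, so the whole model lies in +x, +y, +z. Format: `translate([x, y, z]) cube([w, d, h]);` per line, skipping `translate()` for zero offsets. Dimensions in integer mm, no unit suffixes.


cube([2659, 86, 29]);
translate([0, 34, 29]) cube([2659, 18, 527]);
translate([0, 0, 556]) cube([2659, 86, 29]);


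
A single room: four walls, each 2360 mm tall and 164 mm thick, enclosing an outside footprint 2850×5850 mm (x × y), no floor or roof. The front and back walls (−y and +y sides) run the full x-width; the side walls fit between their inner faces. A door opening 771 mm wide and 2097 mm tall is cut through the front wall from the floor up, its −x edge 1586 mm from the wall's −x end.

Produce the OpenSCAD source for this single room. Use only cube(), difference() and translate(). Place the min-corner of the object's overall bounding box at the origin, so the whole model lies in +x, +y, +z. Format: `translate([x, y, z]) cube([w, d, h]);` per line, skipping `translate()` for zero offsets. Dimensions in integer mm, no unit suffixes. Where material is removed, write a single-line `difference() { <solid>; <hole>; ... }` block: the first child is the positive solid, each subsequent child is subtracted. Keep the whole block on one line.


difference() { cube([2850, 164, 2360]); translate([1586, 0, 0]) cube([771, 164, 2097]); }
translate([0, 5686, 0]) cube([2850, 164, 2360]);
translate([0, 164, 0]) cube([164, 5522, 2360]);
translate([2686, 164, 0]) cube([164, 5522, 2360]);


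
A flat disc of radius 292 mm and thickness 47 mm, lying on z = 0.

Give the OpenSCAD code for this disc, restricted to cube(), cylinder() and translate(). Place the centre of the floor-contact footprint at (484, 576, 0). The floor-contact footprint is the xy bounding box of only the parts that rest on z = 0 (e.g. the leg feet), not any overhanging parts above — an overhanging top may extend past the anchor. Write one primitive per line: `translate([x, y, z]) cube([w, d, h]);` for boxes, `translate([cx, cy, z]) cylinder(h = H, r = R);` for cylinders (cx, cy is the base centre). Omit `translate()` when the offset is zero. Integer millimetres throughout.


translate([484, 576, 0]) cylinder(h = 47, r = 292);


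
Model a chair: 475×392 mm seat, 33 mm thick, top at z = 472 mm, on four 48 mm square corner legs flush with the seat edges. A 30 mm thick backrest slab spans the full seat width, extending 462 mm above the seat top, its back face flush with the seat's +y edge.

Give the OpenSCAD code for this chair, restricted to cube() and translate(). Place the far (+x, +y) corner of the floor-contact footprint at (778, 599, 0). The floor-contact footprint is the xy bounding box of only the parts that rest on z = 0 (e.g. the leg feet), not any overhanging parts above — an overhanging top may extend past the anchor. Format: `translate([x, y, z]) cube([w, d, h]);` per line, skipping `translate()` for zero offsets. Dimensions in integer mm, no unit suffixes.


translate([303, 207, 439]) cube([475, 392, 33]);
translate([303, 207, 0]) cube([48, 48, 439]);
translate([730, 207, 0]) cube([48, 48, 439]);
translate([303, 551, 0]) cube([48, 48, 439]);
translate([730, 551, 0]) cube([48, 48, 439]);
translate([303, 569, 472]) cube([475, 30, 462]);


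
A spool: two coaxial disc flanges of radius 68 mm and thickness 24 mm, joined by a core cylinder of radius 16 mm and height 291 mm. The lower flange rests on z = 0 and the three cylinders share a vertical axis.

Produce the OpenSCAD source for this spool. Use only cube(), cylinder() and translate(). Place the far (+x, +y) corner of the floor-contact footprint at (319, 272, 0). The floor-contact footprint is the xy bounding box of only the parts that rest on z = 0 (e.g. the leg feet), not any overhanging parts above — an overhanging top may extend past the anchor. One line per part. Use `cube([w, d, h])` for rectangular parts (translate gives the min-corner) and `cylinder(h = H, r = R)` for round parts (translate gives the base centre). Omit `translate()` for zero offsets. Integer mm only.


translate([251, 204, 0]) cylinder(h = 24, r = 68);
translate([251, 204, 24]) cylinder(h = 291, r = 16);
translate([251, 204, 315]) cylinder(h = 24, r = 68);


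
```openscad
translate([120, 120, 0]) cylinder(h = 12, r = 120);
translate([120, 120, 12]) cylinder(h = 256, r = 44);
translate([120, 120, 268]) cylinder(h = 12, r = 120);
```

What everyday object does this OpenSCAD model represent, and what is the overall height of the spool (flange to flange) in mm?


A spool. The overall height is 280 mm.

Three coaxial cylinders, large–small–large — a spool. Two 12 mm flanges and a 256 mm core give 12 + 256 + 12 = 280 mm.


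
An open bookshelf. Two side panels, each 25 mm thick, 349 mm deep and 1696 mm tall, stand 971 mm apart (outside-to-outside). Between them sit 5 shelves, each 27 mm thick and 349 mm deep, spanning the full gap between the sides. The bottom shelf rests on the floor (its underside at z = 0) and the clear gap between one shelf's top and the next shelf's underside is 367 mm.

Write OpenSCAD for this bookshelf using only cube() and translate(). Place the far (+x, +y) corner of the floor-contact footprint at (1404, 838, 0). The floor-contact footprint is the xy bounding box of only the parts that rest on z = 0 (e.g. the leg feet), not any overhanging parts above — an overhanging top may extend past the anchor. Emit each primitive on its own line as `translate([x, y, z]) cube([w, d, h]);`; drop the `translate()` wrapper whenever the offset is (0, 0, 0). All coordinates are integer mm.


translate([433, 489, 0]) cube([25, 349, 1696]);
translate([1379, 489, 0]) cube([25, 349, 1696]);
translate([458, 489, 0]) cube([921, 349, 27]);
translate([458, 489, 394]) cube([921, 349, 27]);
translate([458, 489, 788]) cube([921, 349, 27]);
translate([458, 489, 1182]) cube([921, 349, 27]);
translate([458, 489, 1576]) cube([921, 349, 27]);


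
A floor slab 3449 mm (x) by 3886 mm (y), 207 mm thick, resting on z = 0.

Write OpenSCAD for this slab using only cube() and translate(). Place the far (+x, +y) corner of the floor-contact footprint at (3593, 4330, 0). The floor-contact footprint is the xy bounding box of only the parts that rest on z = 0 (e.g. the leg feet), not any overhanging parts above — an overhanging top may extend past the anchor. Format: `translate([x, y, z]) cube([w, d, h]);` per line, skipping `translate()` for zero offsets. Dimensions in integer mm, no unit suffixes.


translate([144, 444, 0]) cube([3449, 3886, 207]);


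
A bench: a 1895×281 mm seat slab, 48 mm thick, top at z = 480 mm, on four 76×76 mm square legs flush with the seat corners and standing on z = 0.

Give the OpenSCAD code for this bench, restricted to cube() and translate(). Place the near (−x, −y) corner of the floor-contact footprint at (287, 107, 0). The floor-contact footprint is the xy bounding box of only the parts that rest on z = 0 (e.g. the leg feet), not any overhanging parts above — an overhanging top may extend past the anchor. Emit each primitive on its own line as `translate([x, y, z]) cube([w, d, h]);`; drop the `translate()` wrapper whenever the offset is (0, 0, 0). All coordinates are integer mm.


translate([287, 107, 432]) cube([1895, 281, 48]);
translate([287, 107, 0]) cube([76, 76, 432]);
translate([287, 312, 0]) cube([76, 76, 432]);
translate([2106, 107, 0]) cube([76, 76, 432]);
translate([2106, 312, 0]) cube([76, 76, 432]);


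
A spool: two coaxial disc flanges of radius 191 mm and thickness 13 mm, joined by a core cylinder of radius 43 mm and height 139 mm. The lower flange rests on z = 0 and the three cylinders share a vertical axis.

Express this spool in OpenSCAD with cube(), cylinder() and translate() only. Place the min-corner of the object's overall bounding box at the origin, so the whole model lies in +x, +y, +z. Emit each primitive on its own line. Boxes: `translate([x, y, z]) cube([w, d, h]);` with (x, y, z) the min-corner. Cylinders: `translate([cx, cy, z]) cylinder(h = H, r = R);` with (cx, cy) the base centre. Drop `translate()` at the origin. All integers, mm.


translate([191, 191, 0]) cylinder(h = 13, r = 191);
translate([191, 191, 13]) cylinder(h = 139, r = 43);
translate([191, 191, 152]) cylinder(h = 13, r = 191);


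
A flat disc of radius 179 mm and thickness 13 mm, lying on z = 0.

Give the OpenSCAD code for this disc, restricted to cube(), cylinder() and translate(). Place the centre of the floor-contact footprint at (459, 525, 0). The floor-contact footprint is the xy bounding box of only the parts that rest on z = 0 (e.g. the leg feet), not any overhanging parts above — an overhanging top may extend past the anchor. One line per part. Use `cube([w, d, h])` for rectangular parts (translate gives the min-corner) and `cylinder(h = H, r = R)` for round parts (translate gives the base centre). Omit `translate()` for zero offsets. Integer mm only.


translate([459, 525, 0]) cylinder(h = 13, r = 179);


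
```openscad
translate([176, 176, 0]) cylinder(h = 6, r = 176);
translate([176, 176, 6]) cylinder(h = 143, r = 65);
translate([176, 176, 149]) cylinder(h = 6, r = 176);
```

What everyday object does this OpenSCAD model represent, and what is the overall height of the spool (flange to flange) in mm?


A spool. The overall height is 155 mm.

Three coaxial cylinders, large–small–large — a spool. Two 6 mm flanges and a 143 mm core give 6 + 143 + 6 = 155 mm.


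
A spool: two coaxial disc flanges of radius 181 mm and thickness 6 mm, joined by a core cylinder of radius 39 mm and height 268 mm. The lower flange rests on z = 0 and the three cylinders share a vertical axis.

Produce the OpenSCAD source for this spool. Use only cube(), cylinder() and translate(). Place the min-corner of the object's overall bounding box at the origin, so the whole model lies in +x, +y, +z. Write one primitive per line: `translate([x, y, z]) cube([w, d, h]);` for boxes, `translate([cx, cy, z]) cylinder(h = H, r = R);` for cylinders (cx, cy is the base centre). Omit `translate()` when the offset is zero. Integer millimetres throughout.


translate([181, 181, 0]) cylinder(h = 6, r = 181);
translate([181, 181, 6]) cylinder(h = 268, r = 39);
translate([181, 181, 274]) cylinder(h = 6, r = 181);


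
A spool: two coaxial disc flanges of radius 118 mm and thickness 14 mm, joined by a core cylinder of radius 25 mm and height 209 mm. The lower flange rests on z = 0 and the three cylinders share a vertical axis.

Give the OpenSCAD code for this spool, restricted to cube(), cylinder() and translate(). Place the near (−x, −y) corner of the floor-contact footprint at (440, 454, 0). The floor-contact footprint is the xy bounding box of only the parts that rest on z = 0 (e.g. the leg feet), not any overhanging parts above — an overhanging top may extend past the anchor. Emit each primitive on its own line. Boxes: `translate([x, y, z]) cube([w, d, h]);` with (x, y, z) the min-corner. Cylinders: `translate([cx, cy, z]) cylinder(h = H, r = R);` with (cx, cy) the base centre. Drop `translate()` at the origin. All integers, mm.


translate([558, 572, 0]) cylinder(h = 14, r = 118);
translate([558, 572, 14]) cylinder(h = 209, r = 25);
translate([558, 572, 223]) cylinder(h = 14, r = 118);


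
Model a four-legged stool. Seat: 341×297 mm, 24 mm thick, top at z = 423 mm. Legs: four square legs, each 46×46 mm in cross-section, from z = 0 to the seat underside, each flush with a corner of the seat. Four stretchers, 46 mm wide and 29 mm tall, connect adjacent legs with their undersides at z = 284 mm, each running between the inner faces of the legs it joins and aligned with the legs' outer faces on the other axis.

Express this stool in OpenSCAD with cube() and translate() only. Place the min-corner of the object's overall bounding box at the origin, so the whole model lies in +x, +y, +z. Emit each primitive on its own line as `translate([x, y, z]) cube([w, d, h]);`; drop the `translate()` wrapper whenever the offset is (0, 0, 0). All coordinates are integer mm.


// leg_h = 423 - 24 = 399
// stretcher span = 341 - 2*46 = 249
translate([0, 0, 399]) cube([341, 297, 24]);
cube([46, 46, 399]);
translate([295, 0, 0]) cube([46, 46, 399]);
translate([0, 251, 0]) cube([46, 46, 399]);
translate([295, 251, 0]) cube([46, 46, 399]);
translate([46, 0, 284]) cube([249, 46, 29]);
translate([46, 251, 284]) cube([249, 46, 29]);
translate([0, 46, 284]) cube([46, 205, 29]);
translate([295, 46, 284]) cube([46, 205, 29]);


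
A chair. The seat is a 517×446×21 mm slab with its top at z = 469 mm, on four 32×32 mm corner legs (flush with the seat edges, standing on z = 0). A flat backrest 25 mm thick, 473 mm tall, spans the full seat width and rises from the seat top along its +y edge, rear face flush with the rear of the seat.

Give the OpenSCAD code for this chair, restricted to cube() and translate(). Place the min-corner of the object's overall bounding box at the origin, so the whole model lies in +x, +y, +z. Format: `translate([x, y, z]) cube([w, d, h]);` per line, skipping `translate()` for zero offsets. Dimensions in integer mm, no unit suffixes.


// leg_h = 469 - 21 = 448
translate([0, 0, 448]) cube([517, 446, 21]);
cube([32, 32, 448]);
translate([485, 0, 0]) cube([32, 32, 448]);
translate([0, 414, 0]) cube([32, 32, 448]);
translate([485, 414, 0]) cube([32, 32, 448]);
translate([0, 421, 469]) cube([517, 25, 473]);


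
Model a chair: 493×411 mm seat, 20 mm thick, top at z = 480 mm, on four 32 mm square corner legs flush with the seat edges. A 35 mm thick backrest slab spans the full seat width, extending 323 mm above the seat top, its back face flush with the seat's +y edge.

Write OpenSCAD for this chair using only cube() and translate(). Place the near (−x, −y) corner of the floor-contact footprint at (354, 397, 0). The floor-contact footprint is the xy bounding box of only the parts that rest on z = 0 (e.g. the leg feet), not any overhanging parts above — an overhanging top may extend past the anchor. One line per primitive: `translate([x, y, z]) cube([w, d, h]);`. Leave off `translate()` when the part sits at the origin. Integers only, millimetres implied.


// leg_h = 480 - 20 = 460
translate([354, 397, 460]) cube([493, 411, 20]);
translate([354, 397, 0]) cube([32, 32, 460]);
translate([815, 397, 0]) cube([32, 32, 460]);
translate([354, 776, 0]) cube([32, 32, 460]);
translate([815, 776, 0]) cube([32, 32, 460]);
translate([354, 773, 480]) cube([493, 35, 323]);


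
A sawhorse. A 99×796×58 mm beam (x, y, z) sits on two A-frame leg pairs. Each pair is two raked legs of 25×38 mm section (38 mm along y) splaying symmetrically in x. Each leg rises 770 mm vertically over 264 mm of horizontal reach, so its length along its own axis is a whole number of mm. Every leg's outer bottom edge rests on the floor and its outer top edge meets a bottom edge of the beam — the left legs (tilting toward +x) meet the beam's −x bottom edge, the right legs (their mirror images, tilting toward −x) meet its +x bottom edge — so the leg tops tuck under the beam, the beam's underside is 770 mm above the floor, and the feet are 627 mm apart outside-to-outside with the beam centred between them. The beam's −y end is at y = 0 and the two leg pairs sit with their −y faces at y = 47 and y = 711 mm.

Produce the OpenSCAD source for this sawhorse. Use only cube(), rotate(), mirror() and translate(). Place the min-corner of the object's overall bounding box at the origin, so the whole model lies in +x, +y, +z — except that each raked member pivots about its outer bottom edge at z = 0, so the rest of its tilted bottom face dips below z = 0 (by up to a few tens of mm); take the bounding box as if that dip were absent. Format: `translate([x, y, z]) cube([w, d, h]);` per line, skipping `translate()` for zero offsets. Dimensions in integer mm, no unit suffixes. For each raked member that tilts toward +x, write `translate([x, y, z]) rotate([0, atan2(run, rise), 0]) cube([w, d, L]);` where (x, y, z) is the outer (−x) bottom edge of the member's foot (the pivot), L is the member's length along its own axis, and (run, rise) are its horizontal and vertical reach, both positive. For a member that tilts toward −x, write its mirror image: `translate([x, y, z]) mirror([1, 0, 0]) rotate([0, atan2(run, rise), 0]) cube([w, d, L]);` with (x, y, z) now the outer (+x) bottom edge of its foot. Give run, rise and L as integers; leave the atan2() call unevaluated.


translate([264, 0, 770]) cube([99, 796, 58]);
translate([0, 47, 0]) rotate([0, atan2(264, 770), 0]) cube([25, 38, 814]);
translate([627, 47, 0]) mirror([1, 0, 0]) rotate([0, atan2(264, 770), 0]) cube([25, 38, 814]);
translate([0, 711, 0]) rotate([0, atan2(264, 770), 0]) cube([25, 38, 814]);
translate([627, 711, 0]) mirror([1, 0, 0]) rotate([0, atan2(264, 770), 0]) cube([25, 38, 814]);


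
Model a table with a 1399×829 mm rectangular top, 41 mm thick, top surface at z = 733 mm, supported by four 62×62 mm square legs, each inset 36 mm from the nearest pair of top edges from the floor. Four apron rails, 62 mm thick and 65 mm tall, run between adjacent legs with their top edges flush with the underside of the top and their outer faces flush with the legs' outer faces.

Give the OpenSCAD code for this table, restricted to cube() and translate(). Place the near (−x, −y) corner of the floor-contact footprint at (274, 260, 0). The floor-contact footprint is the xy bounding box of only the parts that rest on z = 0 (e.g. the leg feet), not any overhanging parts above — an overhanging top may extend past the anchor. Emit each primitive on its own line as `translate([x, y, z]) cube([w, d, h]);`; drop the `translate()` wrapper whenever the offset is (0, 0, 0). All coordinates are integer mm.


translate([238, 224, 692]) cube([1399, 829, 41]);
translate([274, 260, 0]) cube([62, 62, 692]);
translate([1539, 260, 0]) cube([62, 62, 692]);
translate([274, 955, 0]) cube([62, 62, 692]);
translate([1539, 955, 0]) cube([62, 62, 692]);
translate([336, 260, 627]) cube([1203, 62, 65]);
translate([336, 955, 627]) cube([1203, 62, 65]);
translate([274, 322, 627]) cube([62, 633, 65]);
translate([1539, 322, 627]) cube([62, 633, 65]);


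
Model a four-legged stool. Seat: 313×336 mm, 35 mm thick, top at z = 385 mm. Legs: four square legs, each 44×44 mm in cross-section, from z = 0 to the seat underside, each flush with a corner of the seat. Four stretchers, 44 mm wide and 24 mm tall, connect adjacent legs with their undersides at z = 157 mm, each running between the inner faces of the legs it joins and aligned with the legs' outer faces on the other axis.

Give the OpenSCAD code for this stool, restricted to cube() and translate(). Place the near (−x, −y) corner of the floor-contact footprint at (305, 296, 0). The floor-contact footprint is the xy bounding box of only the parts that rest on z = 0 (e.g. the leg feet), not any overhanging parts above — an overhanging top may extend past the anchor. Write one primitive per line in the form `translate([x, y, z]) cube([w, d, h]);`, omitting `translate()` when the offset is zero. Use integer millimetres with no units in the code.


translate([305, 296, 350]) cube([313, 336, 35]);
translate([305, 296, 0]) cube([44, 44, 350]);
translate([574, 296, 0]) cube([44, 44, 350]);
translate([305, 588, 0]) cube([44, 44, 350]);
translate([574, 588, 0]) cube([44, 44, 350]);
translate([349, 296, 157]) cube([225, 44, 24]);
translate([349, 588, 157]) cube([225, 44, 24]);
translate([305, 340, 157]) cube([44, 248, 24]);
translate([574, 340, 157]) cube([44, 248, 24]);


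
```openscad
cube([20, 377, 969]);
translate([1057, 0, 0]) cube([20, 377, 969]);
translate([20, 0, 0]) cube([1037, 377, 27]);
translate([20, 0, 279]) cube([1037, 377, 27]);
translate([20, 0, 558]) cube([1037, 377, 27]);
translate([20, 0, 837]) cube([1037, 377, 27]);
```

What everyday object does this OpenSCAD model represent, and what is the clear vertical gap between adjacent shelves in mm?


A bookshelf. The clear shelf gap is 252 mm.

Two tall side panels with 4 horizontal boards between them — a bookshelf. The first two shelf undersides are at z = 0 and z = 279; with shelf thickness 27, the clear gap is 279 − 0 − 27 = 252 mm.
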